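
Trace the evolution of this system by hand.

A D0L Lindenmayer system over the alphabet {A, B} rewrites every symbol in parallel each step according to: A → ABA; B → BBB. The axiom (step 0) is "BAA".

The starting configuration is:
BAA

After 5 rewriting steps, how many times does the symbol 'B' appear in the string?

step 0: BAA
step 1: BBBABAABA
step 2: BBBBBBBBBABABBBABAABABBBABA
step 3: BBBBBBBBBBBBBBBBBBBBBBBBBBBABABBBABABBBBBBBBBABABBBABAABABBBABABBBBBBBBBABABBBABA
step 4: BBBBBBBBBBBBBBBBBBBBBBBBBBBBBBBBBBBBBBBBBBBBBBBBBBBBBBBBBB…BABABBBBBBBBBBBBBBBBBBBBBBBBBBBABABBBABABBBBBBBBBABABBBABA  (len 243)
step 5: BBBBBBBBBBBBBBBBBBBBBBBBBBBBBBBBBBBBBBBBBBBBBBBBBBBBBBBBBB…BABABBBBBBBBBBBBBBBBBBBBBBBBBBBABABBBABABBBBBBBBBABABBBABA  (len 729)

665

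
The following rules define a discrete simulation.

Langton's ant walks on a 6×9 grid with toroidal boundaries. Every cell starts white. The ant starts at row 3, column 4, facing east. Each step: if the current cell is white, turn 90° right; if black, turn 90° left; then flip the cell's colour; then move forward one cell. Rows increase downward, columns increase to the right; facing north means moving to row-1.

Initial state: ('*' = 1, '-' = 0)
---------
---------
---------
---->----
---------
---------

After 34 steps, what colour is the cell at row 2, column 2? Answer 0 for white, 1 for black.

0) ---------
---------
---------
---->----
---------
---------
1) ---------
---------
---------
----*----
----v----
---------
2) ---------
---------
---------
----*----
---<*----
---------
3) ---------
---------
---------
---^*----
---**----
---------
4) ---------
---------
---------
---*>----
---**----
---------
5) ---------
---------
----^----
---*-----
---**----
---------
6) ---------
---------
----*>---
---*-----
---**----
---------
7) ---------
---------
----**---
---*-v---
---**----
---------
8) ---------
---------
----**---
---*<*---
---**----
---------
9) ---------
---------
----^*---
---***---
---**----
---------
10) ---------
---------
---<-*---
---***---
---**----
---------
11) ---------
---^-----
---*-*---
---***---
---**----
---------
12) ---------
---*>----
---*-*---
---***---
---**----
---------
13) ---------
---**----
---*v*---
---***---
---**----
---------
14) ---------
---**----
---<**---
---***---
---**----
---------
15) ---------
---**----
----**---
---v**---
---**----
---------
16) ---------
---**----
----**---
---->*---
---**----
---------
17) ---------
---**----
----^*---
-----*---
---**----
---------
18) ---------
---**----
---<-*---
-----*---
---**----
---------
19) ---------
---^*----
---*-*---
-----*---
---**----
---------
20) ---------
--<-*----
---*-*---
-----*---
---**----
---------
21) --^------
--*-*----
---*-*---
-----*---
---**----
---------
22) --*>-----
--*-*----
---*-*---
-----*---
---**----
---------
23) --**-----
--*v*----
---*-*---
-----*---
---**----
---------
24) --**-----
--<**----
---*-*---
-----*---
---**----
---------
25) --**-----
---**----
--v*-*---
-----*---
---**----
---------
26) --**-----
---**----
-<**-*---
-----*---
---**----
---------
27) --**-----
-^-**----
-***-*---
-----*---
---**----
---------
28) --**-----
-*>**----
-***-*---
-----*---
---**----
---------
29) --**-----
-****----
-*v*-*---
-----*---
---**----
---------
30) --**-----
-****----
-*->-*---
-----*---
---**----
---------
31) --**-----
-**^*----
-*---*---
-----*---
---**----
---------
32) --**-----
-*<-*----
-*---*---
-----*---
---**----
---------
33) --**-----
-*--*----
-*v--*---
-----*---
---**----
---------
34) --**-----
-*--*----
-<*--*---
-----*---
---**----
---------

1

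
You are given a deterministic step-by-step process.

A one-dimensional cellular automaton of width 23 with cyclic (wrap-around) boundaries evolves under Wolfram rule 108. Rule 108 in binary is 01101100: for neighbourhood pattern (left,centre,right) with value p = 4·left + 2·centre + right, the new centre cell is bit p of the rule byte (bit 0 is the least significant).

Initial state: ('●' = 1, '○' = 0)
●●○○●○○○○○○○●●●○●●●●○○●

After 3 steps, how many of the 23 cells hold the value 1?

8

step 0: ●●○○●○○○○○○○●●●○●●●●○○●
step 1: ○●○○●○○○○○○○●○●●●○○●○○●
step 2: ●●○○●○○○○○○○●●●○●○○●○○●
step 3: ○●○○●○○○○○○○●○●●●○○●○○●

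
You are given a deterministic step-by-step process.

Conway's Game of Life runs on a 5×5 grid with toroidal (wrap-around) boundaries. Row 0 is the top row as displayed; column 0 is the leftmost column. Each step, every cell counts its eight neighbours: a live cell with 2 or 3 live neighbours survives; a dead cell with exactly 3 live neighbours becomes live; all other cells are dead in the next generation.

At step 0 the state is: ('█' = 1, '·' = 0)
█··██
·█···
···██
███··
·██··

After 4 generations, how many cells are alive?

gen 0: █··██
·█···
···██
███··
·██··
gen 1: █··██
··█··
···██
█···█
·····
gen 2: ···██
█·█··
█··██
█··██
···█·
gen 3: ··███
███··
··█··
█·█··
█·█··
gen 4: ····█
█···█
█·██·
··██·
█·█··

10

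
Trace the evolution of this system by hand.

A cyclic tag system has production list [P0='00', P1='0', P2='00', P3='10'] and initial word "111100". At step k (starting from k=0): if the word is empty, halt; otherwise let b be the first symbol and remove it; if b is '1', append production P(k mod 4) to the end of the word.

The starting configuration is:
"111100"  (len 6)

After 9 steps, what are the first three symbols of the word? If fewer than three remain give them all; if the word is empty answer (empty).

001

gen 0: "111100"  (len 6)
gen 1: "1110000"  (len 7)
gen 2: "1100000"  (len 7)
gen 3: "10000000"  (len 8)
gen 4: "000000010"  (len 9)
gen 5: "00000010"  (len 8)
gen 6: "0000010"  (len 7)
gen 7: "000010"  (len 6)
gen 8: "00010"  (len 5)
gen 9: "0010"  (len 4)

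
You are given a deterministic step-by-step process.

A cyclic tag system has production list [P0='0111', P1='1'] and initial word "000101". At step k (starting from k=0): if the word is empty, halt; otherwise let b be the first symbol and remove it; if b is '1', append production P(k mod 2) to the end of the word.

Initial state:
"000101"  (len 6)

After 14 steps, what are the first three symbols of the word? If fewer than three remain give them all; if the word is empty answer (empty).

0) "000101"  (len 6)
1) "00101"  (len 5)
2) "0101"  (len 4)
3) "101"  (len 3)
4) "011"  (len 3)
5) "11"  (len 2)
6) "11"  (len 2)
7) "10111"  (len 5)
8) "01111"  (len 5)
9) "1111"  (len 4)
10) "1111"  (len 4)
11) "1110111"  (len 7)
12) "1101111"  (len 7)
13) "1011110111"  (len 10)
14) "0111101111"  (len 10)

011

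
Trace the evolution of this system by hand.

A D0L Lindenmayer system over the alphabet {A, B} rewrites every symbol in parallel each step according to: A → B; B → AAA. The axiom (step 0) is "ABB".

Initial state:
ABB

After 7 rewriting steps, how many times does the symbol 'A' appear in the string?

k=0  ABB
k=1  BAAAAAA
k=2  AAABBBBBB
k=3  BBBAAAAAAAAAAAAAAAAAA
k=4  AAAAAAAAABBBBBBBBBBBBBBBBBB
k=5  BBBBBBBBBAAAAAAAAAAAAAAAAAAAAAAAAAAAAAAAAAAAAAAAAAAAAAAAAAAAAAA
k=6  AAAAAAAAAAAAAAAAAAAAAAAAAAABBBBBBBBBBBBBBBBBBBBBBBBBBBBBBBBBBBBBBBBBBBBBBBBBBBBBB
k=7  BBBBBBBBBBBBBBBBBBBBBBBBBBBAAAAAAAAAAAAAAAAAAAAAAAAAAAAAAA…AAAAAAAAAAAAAAAAAAAAAAAAAAAAAAAAAAAAAAAAAAAAAAAAAAAAAAAAAA  (len 189)

162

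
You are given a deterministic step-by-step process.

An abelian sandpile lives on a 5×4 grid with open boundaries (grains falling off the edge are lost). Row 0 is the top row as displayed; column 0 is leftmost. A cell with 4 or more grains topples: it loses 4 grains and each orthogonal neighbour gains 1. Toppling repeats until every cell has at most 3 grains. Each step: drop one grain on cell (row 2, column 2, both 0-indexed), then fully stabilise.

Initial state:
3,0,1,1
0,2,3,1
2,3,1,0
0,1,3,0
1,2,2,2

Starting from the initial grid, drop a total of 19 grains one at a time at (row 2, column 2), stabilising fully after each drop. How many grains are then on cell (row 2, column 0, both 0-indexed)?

1

[0] 3,0,1,1
0,2,3,1
2,3,1,0
0,1,3,0
1,2,2,2
[1] 3,0,1,1
0,2,3,1
2,3,2,0
0,1,3,0
1,2,2,2
[2] 3,0,1,1
0,2,3,1
2,3,3,0
0,1,3,0
1,2,2,2
[3] 3,1,2,1
1,0,1,2
3,1,3,1
0,3,0,1
1,2,3,2
[4] 3,1,2,1
1,0,2,2
3,2,0,2
0,3,1,1
1,2,3,2
[5] 3,1,2,1
1,0,2,2
3,2,1,2
0,3,1,1
1,2,3,2
[6] 3,1,2,1
1,0,2,2
3,2,2,2
0,3,1,1
1,2,3,2
[7] 3,1,2,1
1,0,2,2
3,2,3,2
0,3,1,1
1,2,3,2
[8] 3,1,2,1
1,0,3,2
3,3,0,3
0,3,2,1
1,2,3,2
[9] 3,1,2,1
1,0,3,2
3,3,1,3
0,3,2,1
1,2,3,2
[10] 3,1,2,1
1,0,3,2
3,3,2,3
0,3,2,1
1,2,3,2
[11] 3,1,2,1
1,0,3,2
3,3,3,3
0,3,2,1
1,2,3,2
[12] 3,1,3,2
2,2,2,0
0,3,0,2
2,2,2,3
2,0,1,3
[13] 3,1,3,2
2,2,2,0
0,3,1,2
2,2,2,3
2,0,1,3
[14] 3,1,3,2
2,2,2,0
0,3,2,2
2,2,2,3
2,0,1,3
[15] 3,1,3,2
2,2,2,0
0,3,3,2
2,2,2,3
2,0,1,3
[16] 3,1,3,2
2,3,3,0
1,0,1,3
2,3,3,3
2,0,1,3
[17] 3,1,3,2
2,3,3,0
1,0,2,3
2,3,3,3
2,0,1,3
[18] 3,1,3,2
2,3,3,0
1,0,3,3
2,3,3,3
2,0,1,3
[19] 3,3,0,3
3,0,2,2
1,3,3,1
3,0,2,2
2,1,3,0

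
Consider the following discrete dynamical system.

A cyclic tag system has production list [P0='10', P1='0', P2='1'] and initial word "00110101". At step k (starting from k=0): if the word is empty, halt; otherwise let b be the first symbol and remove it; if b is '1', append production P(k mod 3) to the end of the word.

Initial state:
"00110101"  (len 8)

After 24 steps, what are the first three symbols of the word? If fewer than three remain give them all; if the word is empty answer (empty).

(empty)

k=0  "00110101"  (len 8)
k=1  "0110101"  (len 7)
k=2  "110101"  (len 6)
k=3  "101011"  (len 6)
k=4  "0101110"  (len 7)
k=5  "101110"  (len 6)
k=6  "011101"  (len 6)
k=7  "11101"  (len 5)
k=8  "11010"  (len 5)
k=9  "10101"  (len 5)
k=10  "010110"  (len 6)
k=11  "10110"  (len 5)
k=12  "01101"  (len 5)
k=13  "1101"  (len 4)
k=14  "1010"  (len 4)
k=15  "0101"  (len 4)
k=16  "101"  (len 3)
k=17  "010"  (len 3)
k=18  "10"  (len 2)
k=19  "010"  (len 3)
k=20  "10"  (len 2)
k=21  "01"  (len 2)
k=22  "1"  (len 1)
k=23  "0"  (len 1)
k=24  (halted — word empty)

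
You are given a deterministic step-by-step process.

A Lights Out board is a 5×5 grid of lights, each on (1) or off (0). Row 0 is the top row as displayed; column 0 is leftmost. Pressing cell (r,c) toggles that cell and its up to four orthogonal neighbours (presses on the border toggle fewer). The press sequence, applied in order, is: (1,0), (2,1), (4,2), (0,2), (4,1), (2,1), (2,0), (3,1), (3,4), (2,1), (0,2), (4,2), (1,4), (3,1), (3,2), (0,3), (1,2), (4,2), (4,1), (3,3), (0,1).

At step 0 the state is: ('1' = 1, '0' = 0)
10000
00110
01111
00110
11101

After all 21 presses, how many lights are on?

11

step 0: 10000
00110
01111
00110
11101
step 1: 00000
11110
11111
00110
11101
step 2: 00000
10110
00011
01110
11101
step 3: 00000
10110
00011
01010
10011
step 4: 01110
10010
00011
01010
10011
step 5: 01110
10010
00011
00010
01111
step 6: 01110
11010
11111
01010
01111
step 7: 01110
01010
00111
11010
01111
step 8: 01110
01010
01111
00110
00111
step 9: 01110
01010
01110
00101
00110
step 10: 01110
00010
10010
01101
00110
step 11: 00000
00110
10010
01101
00110
step 12: 00000
00110
10010
01001
01000
step 13: 00001
00101
10011
01001
01000
step 14: 00001
00101
11011
10101
00000
step 15: 00001
00101
11111
11011
00100
step 16: 00110
00111
11111
11011
00100
step 17: 00010
01001
11011
11011
00100
step 18: 00010
01001
11011
11111
01010
step 19: 00010
01001
11011
10111
10110
step 20: 00010
01001
11001
10000
10100
step 21: 11110
00001
11001
10000
10100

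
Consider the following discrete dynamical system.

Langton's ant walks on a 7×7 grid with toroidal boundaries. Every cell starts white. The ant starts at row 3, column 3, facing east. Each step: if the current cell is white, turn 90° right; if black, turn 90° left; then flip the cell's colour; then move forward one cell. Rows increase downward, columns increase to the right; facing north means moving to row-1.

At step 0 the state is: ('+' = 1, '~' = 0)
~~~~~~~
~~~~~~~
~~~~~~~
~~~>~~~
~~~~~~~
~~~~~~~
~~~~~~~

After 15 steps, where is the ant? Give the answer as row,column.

t=0: ~~~~~~~
~~~~~~~
~~~~~~~
~~~>~~~
~~~~~~~
~~~~~~~
~~~~~~~
t=1: ~~~~~~~
~~~~~~~
~~~~~~~
~~~+~~~
~~~v~~~
~~~~~~~
~~~~~~~
t=2: ~~~~~~~
~~~~~~~
~~~~~~~
~~~+~~~
~~<+~~~
~~~~~~~
~~~~~~~
t=3: ~~~~~~~
~~~~~~~
~~~~~~~
~~^+~~~
~~++~~~
~~~~~~~
~~~~~~~
t=4: ~~~~~~~
~~~~~~~
~~~~~~~
~~+>~~~
~~++~~~
~~~~~~~
~~~~~~~
t=5: ~~~~~~~
~~~~~~~
~~~^~~~
~~+~~~~
~~++~~~
~~~~~~~
~~~~~~~
t=6: ~~~~~~~
~~~~~~~
~~~+>~~
~~+~~~~
~~++~~~
~~~~~~~
~~~~~~~
t=7: ~~~~~~~
~~~~~~~
~~~++~~
~~+~v~~
~~++~~~
~~~~~~~
~~~~~~~
t=8: ~~~~~~~
~~~~~~~
~~~++~~
~~+<+~~
~~++~~~
~~~~~~~
~~~~~~~
t=9: ~~~~~~~
~~~~~~~
~~~^+~~
~~+++~~
~~++~~~
~~~~~~~
~~~~~~~
t=10: ~~~~~~~
~~~~~~~
~~<~+~~
~~+++~~
~~++~~~
~~~~~~~
~~~~~~~
t=11: ~~~~~~~
~~^~~~~
~~+~+~~
~~+++~~
~~++~~~
~~~~~~~
~~~~~~~
t=12: ~~~~~~~
~~+>~~~
~~+~+~~
~~+++~~
~~++~~~
~~~~~~~
~~~~~~~
t=13: ~~~~~~~
~~++~~~
~~+v+~~
~~+++~~
~~++~~~
~~~~~~~
~~~~~~~
t=14: ~~~~~~~
~~++~~~
~~<++~~
~~+++~~
~~++~~~
~~~~~~~
~~~~~~~
t=15: ~~~~~~~
~~++~~~
~~~++~~
~~v++~~
~~++~~~
~~~~~~~
~~~~~~~

3,2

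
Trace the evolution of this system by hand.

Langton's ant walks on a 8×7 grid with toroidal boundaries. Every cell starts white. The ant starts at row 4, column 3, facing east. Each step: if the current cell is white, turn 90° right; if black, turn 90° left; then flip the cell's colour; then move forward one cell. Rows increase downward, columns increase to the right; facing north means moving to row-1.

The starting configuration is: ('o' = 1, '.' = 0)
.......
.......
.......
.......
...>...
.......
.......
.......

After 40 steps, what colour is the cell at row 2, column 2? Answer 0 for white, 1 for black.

0

gen 0: .......
.......
.......
.......
...>...
.......
.......
.......
gen 1: .......
.......
.......
.......
...o...
...v...
.......
.......
gen 2: .......
.......
.......
.......
...o...
..<o...
.......
.......
gen 3: .......
.......
.......
.......
..^o...
..oo...
.......
.......
gen 4: .......
.......
.......
.......
..o>...
..oo...
.......
.......
gen 5: .......
.......
.......
...^...
..o....
..oo...
.......
.......
gen 6: .......
.......
.......
...o>..
..o....
..oo...
.......
.......
gen 7: .......
.......
.......
...oo..
..o.v..
..oo...
.......
.......
gen 8: .......
.......
.......
...oo..
..o<o..
..oo...
.......
.......
gen 9: .......
.......
.......
...^o..
..ooo..
..oo...
.......
.......
gen 10: .......
.......
.......
..<.o..
..ooo..
..oo...
.......
.......
gen 11: .......
.......
..^....
..o.o..
..ooo..
..oo...
.......
.......
gen 12: .......
.......
..o>...
..o.o..
..ooo..
..oo...
.......
.......
gen 13: .......
.......
..oo...
..ovo..
..ooo..
..oo...
.......
.......
gen 14: .......
.......
..oo...
..<oo..
..ooo..
..oo...
.......
.......
gen 15: .......
.......
..oo...
...oo..
..voo..
..oo...
.......
.......
gen 16: .......
.......
..oo...
...oo..
...>o..
..oo...
.......
.......
gen 17: .......
.......
..oo...
...^o..
....o..
..oo...
.......
.......
gen 18: .......
.......
..oo...
..<.o..
....o..
..oo...
.......
.......
gen 19: .......
.......
..^o...
..o.o..
....o..
..oo...
.......
.......
gen 20: .......
.......
.<.o...
..o.o..
....o..
..oo...
.......
.......
gen 21: .......
.^.....
.o.o...
..o.o..
....o..
..oo...
.......
.......
gen 22: .......
.o>....
.o.o...
..o.o..
....o..
..oo...
.......
.......
gen 23: .......
.oo....
.ovo...
..o.o..
....o..
..oo...
.......
.......
gen 24: .......
.oo....
.<oo...
..o.o..
....o..
..oo...
.......
.......
gen 25: .......
.oo....
..oo...
.vo.o..
....o..
..oo...
.......
.......
gen 26: .......
.oo....
..oo...
<oo.o..
....o..
..oo...
.......
.......
gen 27: .......
.oo....
^.oo...
ooo.o..
....o..
..oo...
.......
.......
gen 28: .......
.oo....
o>oo...
ooo.o..
....o..
..oo...
.......
.......
gen 29: .......
.oo....
oooo...
ovo.o..
....o..
..oo...
.......
.......
gen 30: .......
.oo....
oooo...
o.>.o..
....o..
..oo...
.......
.......
gen 31: .......
.oo....
oo^o...
o...o..
....o..
..oo...
.......
.......
gen 32: .......
.oo....
o<.o...
o...o..
....o..
..oo...
.......
.......
gen 33: .......
.oo....
o..o...
ov..o..
....o..
..oo...
.......
.......
gen 34: .......
.oo....
o..o...
<o..o..
....o..
..oo...
.......
.......
gen 35: .......
.oo....
o..o...
.o..o..
v...o..
..oo...
.......
.......
gen 36: .......
.oo....
o..o...
.o..o..
o...o.<
..oo...
.......
.......
gen 37: .......
.oo....
o..o...
.o..o.^
o...o.o
..oo...
.......
.......
gen 38: .......
.oo....
o..o...
>o..o.o
o...o.o
..oo...
.......
.......
gen 39: .......
.oo....
o..o...
oo..o.o
v...o.o
..oo...
.......
.......
gen 40: .......
.oo....
o..o...
oo..o.o
.>..o.o
..oo...
.......
.......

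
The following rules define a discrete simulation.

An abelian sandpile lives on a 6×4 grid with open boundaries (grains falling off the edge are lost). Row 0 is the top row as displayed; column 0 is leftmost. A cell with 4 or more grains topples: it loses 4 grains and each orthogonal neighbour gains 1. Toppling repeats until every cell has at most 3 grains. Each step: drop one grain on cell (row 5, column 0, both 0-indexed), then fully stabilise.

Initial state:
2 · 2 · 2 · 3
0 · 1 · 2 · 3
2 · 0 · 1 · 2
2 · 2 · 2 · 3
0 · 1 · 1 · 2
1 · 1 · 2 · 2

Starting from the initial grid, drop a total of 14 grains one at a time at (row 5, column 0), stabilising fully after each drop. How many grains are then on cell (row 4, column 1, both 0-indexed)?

3

t=0: 2 · 2 · 2 · 3
0 · 1 · 2 · 3
2 · 0 · 1 · 2
2 · 2 · 2 · 3
0 · 1 · 1 · 2
1 · 1 · 2 · 2
t=1: 2 · 2 · 2 · 3
0 · 1 · 2 · 3
2 · 0 · 1 · 2
2 · 2 · 2 · 3
0 · 1 · 1 · 2
2 · 1 · 2 · 2
t=2: 2 · 2 · 2 · 3
0 · 1 · 2 · 3
2 · 0 · 1 · 2
2 · 2 · 2 · 3
0 · 1 · 1 · 2
3 · 1 · 2 · 2
t=3: 2 · 2 · 2 · 3
0 · 1 · 2 · 3
2 · 0 · 1 · 2
2 · 2 · 2 · 3
1 · 1 · 1 · 2
0 · 2 · 2 · 2
t=4: 2 · 2 · 2 · 3
0 · 1 · 2 · 3
2 · 0 · 1 · 2
2 · 2 · 2 · 3
1 · 1 · 1 · 2
1 · 2 · 2 · 2
t=5: 2 · 2 · 2 · 3
0 · 1 · 2 · 3
2 · 0 · 1 · 2
2 · 2 · 2 · 3
1 · 1 · 1 · 2
2 · 2 · 2 · 2
t=6: 2 · 2 · 2 · 3
0 · 1 · 2 · 3
2 · 0 · 1 · 2
2 · 2 · 2 · 3
1 · 1 · 1 · 2
3 · 2 · 2 · 2
t=7: 2 · 2 · 2 · 3
0 · 1 · 2 · 3
2 · 0 · 1 · 2
2 · 2 · 2 · 3
2 · 1 · 1 · 2
0 · 3 · 2 · 2
t=8: 2 · 2 · 2 · 3
0 · 1 · 2 · 3
2 · 0 · 1 · 2
2 · 2 · 2 · 3
2 · 1 · 1 · 2
1 · 3 · 2 · 2
t=9: 2 · 2 · 2 · 3
0 · 1 · 2 · 3
2 · 0 · 1 · 2
2 · 2 · 2 · 3
2 · 1 · 1 · 2
2 · 3 · 2 · 2
t=10: 2 · 2 · 2 · 3
0 · 1 · 2 · 3
2 · 0 · 1 · 2
2 · 2 · 2 · 3
2 · 1 · 1 · 2
3 · 3 · 2 · 2
t=11: 2 · 2 · 2 · 3
0 · 1 · 2 · 3
2 · 0 · 1 · 2
2 · 2 · 2 · 3
3 · 2 · 1 · 2
1 · 0 · 3 · 2
t=12: 2 · 2 · 2 · 3
0 · 1 · 2 · 3
2 · 0 · 1 · 2
2 · 2 · 2 · 3
3 · 2 · 1 · 2
2 · 0 · 3 · 2
t=13: 2 · 2 · 2 · 3
0 · 1 · 2 · 3
2 · 0 · 1 · 2
2 · 2 · 2 · 3
3 · 2 · 1 · 2
3 · 0 · 3 · 2
t=14: 2 · 2 · 2 · 3
0 · 1 · 2 · 3
2 · 0 · 1 · 2
3 · 2 · 2 · 3
0 · 3 · 1 · 2
1 · 1 · 3 · 2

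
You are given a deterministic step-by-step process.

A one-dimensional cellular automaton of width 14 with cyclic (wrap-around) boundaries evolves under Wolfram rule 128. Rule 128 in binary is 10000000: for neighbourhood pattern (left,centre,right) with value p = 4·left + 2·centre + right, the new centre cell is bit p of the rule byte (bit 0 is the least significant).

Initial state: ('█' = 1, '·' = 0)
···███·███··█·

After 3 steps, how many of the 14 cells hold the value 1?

k=0  ···███·███··█·
k=1  ····█···█·····
k=2  ··············
k=3  ··············

0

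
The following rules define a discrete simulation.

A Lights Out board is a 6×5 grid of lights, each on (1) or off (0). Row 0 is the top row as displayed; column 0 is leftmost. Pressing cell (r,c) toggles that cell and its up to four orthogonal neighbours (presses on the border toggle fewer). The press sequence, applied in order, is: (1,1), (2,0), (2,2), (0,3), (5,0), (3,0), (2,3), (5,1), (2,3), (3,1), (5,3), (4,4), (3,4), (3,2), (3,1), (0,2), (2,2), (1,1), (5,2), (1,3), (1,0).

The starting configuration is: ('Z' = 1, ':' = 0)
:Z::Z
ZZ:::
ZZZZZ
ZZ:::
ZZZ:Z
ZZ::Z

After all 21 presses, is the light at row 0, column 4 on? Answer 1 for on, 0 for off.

0

gen 0: :Z::Z
ZZ:::
ZZZZZ
ZZ:::
ZZZ:Z
ZZ::Z
gen 1: ::::Z
::Z::
Z:ZZZ
ZZ:::
ZZZ:Z
ZZ::Z
gen 2: ::::Z
Z:Z::
:ZZZZ
:Z:::
ZZZ:Z
ZZ::Z
gen 3: ::::Z
Z::::
::::Z
:ZZ::
ZZZ:Z
ZZ::Z
gen 4: ::ZZ:
Z::Z:
::::Z
:ZZ::
ZZZ:Z
ZZ::Z
gen 5: ::ZZ:
Z::Z:
::::Z
:ZZ::
:ZZ:Z
::::Z
gen 6: ::ZZ:
Z::Z:
Z:::Z
Z:Z::
ZZZ:Z
::::Z
gen 7: ::ZZ:
Z::::
Z:ZZ:
Z:ZZ:
ZZZ:Z
::::Z
gen 8: ::ZZ:
Z::::
Z:ZZ:
Z:ZZ:
Z:Z:Z
ZZZ:Z
gen 9: ::ZZ:
Z::Z:
Z:::Z
Z:Z::
Z:Z:Z
ZZZ:Z
gen 10: ::ZZ:
Z::Z:
ZZ::Z
:Z:::
ZZZ:Z
ZZZ:Z
gen 11: ::ZZ:
Z::Z:
ZZ::Z
:Z:::
ZZZZZ
ZZ:Z:
gen 12: ::ZZ:
Z::Z:
ZZ::Z
:Z::Z
ZZZ::
ZZ:ZZ
gen 13: ::ZZ:
Z::Z:
ZZ:::
:Z:Z:
ZZZ:Z
ZZ:ZZ
gen 14: ::ZZ:
Z::Z:
ZZZ::
::Z::
ZZ::Z
ZZ:ZZ
gen 15: ::ZZ:
Z::Z:
Z:Z::
ZZ:::
Z:::Z
ZZ:ZZ
gen 16: :Z:::
Z:ZZ:
Z:Z::
ZZ:::
Z:::Z
ZZ:ZZ
gen 17: :Z:::
Z::Z:
ZZ:Z:
ZZZ::
Z:::Z
ZZ:ZZ
gen 18: :::::
:ZZZ:
Z::Z:
ZZZ::
Z:::Z
ZZ:ZZ
gen 19: :::::
:ZZZ:
Z::Z:
ZZZ::
Z:Z:Z
Z:Z:Z
gen 20: :::Z:
:Z::Z
Z::::
ZZZ::
Z:Z:Z
Z:Z:Z
gen 21: Z::Z:
Z:::Z
:::::
ZZZ::
Z:Z:Z
Z:Z:Z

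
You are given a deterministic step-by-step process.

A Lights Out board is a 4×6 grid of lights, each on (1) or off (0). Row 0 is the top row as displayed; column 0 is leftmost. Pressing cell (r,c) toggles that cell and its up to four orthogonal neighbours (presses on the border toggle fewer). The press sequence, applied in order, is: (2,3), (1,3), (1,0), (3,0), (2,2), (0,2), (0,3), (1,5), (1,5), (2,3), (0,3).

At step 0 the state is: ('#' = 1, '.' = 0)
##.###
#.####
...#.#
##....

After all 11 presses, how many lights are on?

gen 0: ##.###
#.####
...#.#
##....
gen 1: ##.###
#.#.##
..#.##
##.#..
gen 2: ##..##
#..#.#
..####
##.#..
gen 3: .#..##
.#.#.#
#.####
##.#..
gen 4: .#..##
.#.#.#
..####
...#..
gen 5: .#..##
.###.#
.#..##
..##..
gen 6: ..####
.#.#.#
.#..##
..##..
gen 7: .....#
.#...#
.#..##
..##..
gen 8: ......
.#..#.
.#..#.
..##..
gen 9: .....#
.#...#
.#..##
..##..
gen 10: .....#
.#.#.#
.###.#
..#...
gen 11: ..####
.#...#
.###.#
..#...

11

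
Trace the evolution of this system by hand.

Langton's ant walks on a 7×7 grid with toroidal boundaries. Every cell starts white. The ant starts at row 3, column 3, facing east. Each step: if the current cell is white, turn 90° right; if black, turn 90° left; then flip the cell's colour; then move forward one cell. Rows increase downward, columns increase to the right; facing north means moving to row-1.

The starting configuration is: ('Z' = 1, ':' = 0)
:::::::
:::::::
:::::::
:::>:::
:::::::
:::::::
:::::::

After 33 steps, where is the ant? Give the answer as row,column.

2,1

k=0  :::::::
:::::::
:::::::
:::>:::
:::::::
:::::::
:::::::
k=1  :::::::
:::::::
:::::::
:::Z:::
:::v:::
:::::::
:::::::
k=2  :::::::
:::::::
:::::::
:::Z:::
::<Z:::
:::::::
:::::::
k=3  :::::::
:::::::
:::::::
::^Z:::
::ZZ:::
:::::::
:::::::
k=4  :::::::
:::::::
:::::::
::Z>:::
::ZZ:::
:::::::
:::::::
k=5  :::::::
:::::::
:::^:::
::Z::::
::ZZ:::
:::::::
:::::::
k=6  :::::::
:::::::
:::Z>::
::Z::::
::ZZ:::
:::::::
:::::::
k=7  :::::::
:::::::
:::ZZ::
::Z:v::
::ZZ:::
:::::::
:::::::
k=8  :::::::
:::::::
:::ZZ::
::Z<Z::
::ZZ:::
:::::::
:::::::
k=9  :::::::
:::::::
:::^Z::
::ZZZ::
::ZZ:::
:::::::
:::::::
k=10  :::::::
:::::::
::<:Z::
::ZZZ::
::ZZ:::
:::::::
:::::::
k=11  :::::::
::^::::
::Z:Z::
::ZZZ::
::ZZ:::
:::::::
:::::::
k=12  :::::::
::Z>:::
::Z:Z::
::ZZZ::
::ZZ:::
:::::::
:::::::
k=13  :::::::
::ZZ:::
::ZvZ::
::ZZZ::
::ZZ:::
:::::::
:::::::
k=14  :::::::
::ZZ:::
::<ZZ::
::ZZZ::
::ZZ:::
:::::::
:::::::
k=15  :::::::
::ZZ:::
:::ZZ::
::vZZ::
::ZZ:::
:::::::
:::::::
k=16  :::::::
::ZZ:::
:::ZZ::
:::>Z::
::ZZ:::
:::::::
:::::::
k=17  :::::::
::ZZ:::
:::^Z::
::::Z::
::ZZ:::
:::::::
:::::::
k=18  :::::::
::ZZ:::
::<:Z::
::::Z::
::ZZ:::
:::::::
:::::::
k=19  :::::::
::^Z:::
::Z:Z::
::::Z::
::ZZ:::
:::::::
:::::::
k=20  :::::::
:<:Z:::
::Z:Z::
::::Z::
::ZZ:::
:::::::
:::::::
k=21  :^:::::
:Z:Z:::
::Z:Z::
::::Z::
::ZZ:::
:::::::
:::::::
k=22  :Z>::::
:Z:Z:::
::Z:Z::
::::Z::
::ZZ:::
:::::::
:::::::
k=23  :ZZ::::
:ZvZ:::
::Z:Z::
::::Z::
::ZZ:::
:::::::
:::::::
k=24  :ZZ::::
:<ZZ:::
::Z:Z::
::::Z::
::ZZ:::
:::::::
:::::::
k=25  :ZZ::::
::ZZ:::
:vZ:Z::
::::Z::
::ZZ:::
:::::::
:::::::
k=26  :ZZ::::
::ZZ:::
<ZZ:Z::
::::Z::
::ZZ:::
:::::::
:::::::
k=27  :ZZ::::
^:ZZ:::
ZZZ:Z::
::::Z::
::ZZ:::
:::::::
:::::::
k=28  :ZZ::::
Z>ZZ:::
ZZZ:Z::
::::Z::
::ZZ:::
:::::::
:::::::
k=29  :ZZ::::
ZZZZ:::
ZvZ:Z::
::::Z::
::ZZ:::
:::::::
:::::::
k=30  :ZZ::::
ZZZZ:::
Z:>:Z::
::::Z::
::ZZ:::
:::::::
:::::::
k=31  :ZZ::::
ZZ^Z:::
Z:::Z::
::::Z::
::ZZ:::
:::::::
:::::::
k=32  :ZZ::::
Z<:Z:::
Z:::Z::
::::Z::
::ZZ:::
:::::::
:::::::
k=33  :ZZ::::
Z::Z:::
Zv::Z::
::::Z::
::ZZ:::
:::::::
:::::::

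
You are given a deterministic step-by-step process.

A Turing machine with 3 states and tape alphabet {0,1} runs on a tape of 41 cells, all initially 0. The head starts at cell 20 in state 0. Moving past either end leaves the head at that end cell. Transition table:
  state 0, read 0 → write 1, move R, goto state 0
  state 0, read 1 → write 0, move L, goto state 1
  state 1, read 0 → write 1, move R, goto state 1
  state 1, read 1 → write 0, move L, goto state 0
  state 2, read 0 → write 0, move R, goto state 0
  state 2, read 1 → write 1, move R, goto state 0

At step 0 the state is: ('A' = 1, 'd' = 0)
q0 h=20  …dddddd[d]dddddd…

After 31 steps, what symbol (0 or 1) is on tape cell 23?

0) q0 h=20  …dddddd[d]dddddd…
1) q0 h=21  …dddddA[d]dddddd…
2) q0 h=22  …ddddAA[d]dddddd…
3) q0 h=23  …dddAAA[d]dddddd…
4) q0 h=24  …ddAAAA[d]dddddd…
5) q0 h=25  …dAAAAA[d]dddddd…
6) q0 h=26  …AAAAAA[d]dddddd…
7) q0 h=27  …AAAAAA[d]dddddd…
8) q0 h=28  …AAAAAA[d]dddddd…
9) q0 h=29  …AAAAAA[d]dddddd…
10) q0 h=30  …AAAAAA[d]dddddd…
11) q0 h=31  …AAAAAA[d]dddddd…
12) q0 h=32  …AAAAAA[d]dddddd…
13) q0 h=33  …AAAAAA[d]dddddd…
14) q0 h=34  …AAAAAA[d]dddddd|
15) q0 h=35  …AAAAAA[d]ddddd|
16) q0 h=36  …AAAAAA[d]dddd|
17) q0 h=37  …AAAAAA[d]ddd|
18) q0 h=38  …AAAAAA[d]dd|
19) q0 h=39  …AAAAAA[d]d|
20) q0 h=40  …AAAAAA[d]|
21) q0 h=40  …AAAAAA[A]|
22) q1 h=39  …AAAAAA[A]d|
23) q0 h=38  …AAAAAA[A]dd|
24) q1 h=37  …AAAAAA[A]ddd|
25) q0 h=36  …AAAAAA[A]dddd|
26) q1 h=35  …AAAAAA[A]ddddd|
27) q0 h=34  …AAAAAA[A]dddddd|
28) q1 h=33  …AAAAAA[A]dddddd…
29) q0 h=32  …AAAAAA[A]dddddd…
30) q1 h=31  …AAAAAA[A]dddddd…
31) q0 h=30  …AAAAAA[A]dddddd…

1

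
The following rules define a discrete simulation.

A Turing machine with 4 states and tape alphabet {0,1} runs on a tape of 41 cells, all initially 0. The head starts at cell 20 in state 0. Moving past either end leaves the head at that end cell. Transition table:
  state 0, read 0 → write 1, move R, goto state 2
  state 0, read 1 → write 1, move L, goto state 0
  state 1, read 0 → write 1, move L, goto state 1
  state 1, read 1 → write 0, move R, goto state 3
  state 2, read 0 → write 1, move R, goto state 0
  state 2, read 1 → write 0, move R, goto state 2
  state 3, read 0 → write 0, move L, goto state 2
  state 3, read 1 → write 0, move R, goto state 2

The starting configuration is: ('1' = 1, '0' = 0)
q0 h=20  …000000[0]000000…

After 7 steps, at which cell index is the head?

k=0  q0 h=20  …000000[0]000000…
k=1  q2 h=21  …000001[0]000000…
k=2  q0 h=22  …000011[0]000000…
k=3  q2 h=23  …000111[0]000000…
k=4  q0 h=24  …001111[0]000000…
k=5  q2 h=25  …011111[0]000000…
k=6  q0 h=26  …111111[0]000000…
k=7  q2 h=27  …111111[0]000000…

27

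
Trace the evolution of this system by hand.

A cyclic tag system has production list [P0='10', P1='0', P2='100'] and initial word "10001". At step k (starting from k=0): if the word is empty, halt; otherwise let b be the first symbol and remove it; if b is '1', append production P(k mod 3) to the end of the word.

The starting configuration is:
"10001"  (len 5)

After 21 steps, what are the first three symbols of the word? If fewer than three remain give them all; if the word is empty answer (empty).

0) "10001"  (len 5)
1) "000110"  (len 6)
2) "00110"  (len 5)
3) "0110"  (len 4)
4) "110"  (len 3)
5) "100"  (len 3)
6) "00100"  (len 5)
7) "0100"  (len 4)
8) "100"  (len 3)
9) "00100"  (len 5)
10) "0100"  (len 4)
11) "100"  (len 3)
12) "00100"  (len 5)
13) "0100"  (len 4)
14) "100"  (len 3)
15) "00100"  (len 5)
16) "0100"  (len 4)
17) "100"  (len 3)
18) "00100"  (len 5)
19) "0100"  (len 4)
20) "100"  (len 3)
21) "00100"  (len 5)

001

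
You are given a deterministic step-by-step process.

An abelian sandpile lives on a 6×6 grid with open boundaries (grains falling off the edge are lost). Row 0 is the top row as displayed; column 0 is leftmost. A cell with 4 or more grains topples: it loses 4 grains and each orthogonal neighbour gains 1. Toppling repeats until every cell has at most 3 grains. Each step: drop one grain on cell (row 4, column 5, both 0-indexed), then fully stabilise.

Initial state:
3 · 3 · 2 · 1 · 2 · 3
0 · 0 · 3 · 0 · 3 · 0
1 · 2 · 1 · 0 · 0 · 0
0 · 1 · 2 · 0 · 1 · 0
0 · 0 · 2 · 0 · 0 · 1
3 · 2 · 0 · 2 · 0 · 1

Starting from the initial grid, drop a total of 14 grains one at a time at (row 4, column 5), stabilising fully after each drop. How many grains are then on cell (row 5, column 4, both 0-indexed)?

2

t=0: 3 · 3 · 2 · 1 · 2 · 3
0 · 0 · 3 · 0 · 3 · 0
1 · 2 · 1 · 0 · 0 · 0
0 · 1 · 2 · 0 · 1 · 0
0 · 0 · 2 · 0 · 0 · 1
3 · 2 · 0 · 2 · 0 · 1
t=1: 3 · 3 · 2 · 1 · 2 · 3
0 · 0 · 3 · 0 · 3 · 0
1 · 2 · 1 · 0 · 0 · 0
0 · 1 · 2 · 0 · 1 · 0
0 · 0 · 2 · 0 · 0 · 2
3 · 2 · 0 · 2 · 0 · 1
t=2: 3 · 3 · 2 · 1 · 2 · 3
0 · 0 · 3 · 0 · 3 · 0
1 · 2 · 1 · 0 · 0 · 0
0 · 1 · 2 · 0 · 1 · 0
0 · 0 · 2 · 0 · 0 · 3
3 · 2 · 0 · 2 · 0 · 1
t=3: 3 · 3 · 2 · 1 · 2 · 3
0 · 0 · 3 · 0 · 3 · 0
1 · 2 · 1 · 0 · 0 · 0
0 · 1 · 2 · 0 · 1 · 1
0 · 0 · 2 · 0 · 1 · 0
3 · 2 · 0 · 2 · 0 · 2
t=4: 3 · 3 · 2 · 1 · 2 · 3
0 · 0 · 3 · 0 · 3 · 0
1 · 2 · 1 · 0 · 0 · 0
0 · 1 · 2 · 0 · 1 · 1
0 · 0 · 2 · 0 · 1 · 1
3 · 2 · 0 · 2 · 0 · 2
t=5: 3 · 3 · 2 · 1 · 2 · 3
0 · 0 · 3 · 0 · 3 · 0
1 · 2 · 1 · 0 · 0 · 0
0 · 1 · 2 · 0 · 1 · 1
0 · 0 · 2 · 0 · 1 · 2
3 · 2 · 0 · 2 · 0 · 2
t=6: 3 · 3 · 2 · 1 · 2 · 3
0 · 0 · 3 · 0 · 3 · 0
1 · 2 · 1 · 0 · 0 · 0
0 · 1 · 2 · 0 · 1 · 1
0 · 0 · 2 · 0 · 1 · 3
3 · 2 · 0 · 2 · 0 · 2
t=7: 3 · 3 · 2 · 1 · 2 · 3
0 · 0 · 3 · 0 · 3 · 0
1 · 2 · 1 · 0 · 0 · 0
0 · 1 · 2 · 0 · 1 · 2
0 · 0 · 2 · 0 · 2 · 0
3 · 2 · 0 · 2 · 0 · 3
t=8: 3 · 3 · 2 · 1 · 2 · 3
0 · 0 · 3 · 0 · 3 · 0
1 · 2 · 1 · 0 · 0 · 0
0 · 1 · 2 · 0 · 1 · 2
0 · 0 · 2 · 0 · 2 · 1
3 · 2 · 0 · 2 · 0 · 3
t=9: 3 · 3 · 2 · 1 · 2 · 3
0 · 0 · 3 · 0 · 3 · 0
1 · 2 · 1 · 0 · 0 · 0
0 · 1 · 2 · 0 · 1 · 2
0 · 0 · 2 · 0 · 2 · 2
3 · 2 · 0 · 2 · 0 · 3
t=10: 3 · 3 · 2 · 1 · 2 · 3
0 · 0 · 3 · 0 · 3 · 0
1 · 2 · 1 · 0 · 0 · 0
0 · 1 · 2 · 0 · 1 · 2
0 · 0 · 2 · 0 · 2 · 3
3 · 2 · 0 · 2 · 0 · 3
t=11: 3 · 3 · 2 · 1 · 2 · 3
0 · 0 · 3 · 0 · 3 · 0
1 · 2 · 1 · 0 · 0 · 0
0 · 1 · 2 · 0 · 1 · 3
0 · 0 · 2 · 0 · 3 · 1
3 · 2 · 0 · 2 · 1 · 0
t=12: 3 · 3 · 2 · 1 · 2 · 3
0 · 0 · 3 · 0 · 3 · 0
1 · 2 · 1 · 0 · 0 · 0
0 · 1 · 2 · 0 · 1 · 3
0 · 0 · 2 · 0 · 3 · 2
3 · 2 · 0 · 2 · 1 · 0
t=13: 3 · 3 · 2 · 1 · 2 · 3
0 · 0 · 3 · 0 · 3 · 0
1 · 2 · 1 · 0 · 0 · 0
0 · 1 · 2 · 0 · 1 · 3
0 · 0 · 2 · 0 · 3 · 3
3 · 2 · 0 · 2 · 1 · 0
t=14: 3 · 3 · 2 · 1 · 2 · 3
0 · 0 · 3 · 0 · 3 · 0
1 · 2 · 1 · 0 · 0 · 1
0 · 1 · 2 · 0 · 3 · 0
0 · 0 · 2 · 1 · 0 · 2
3 · 2 · 0 · 2 · 2 · 1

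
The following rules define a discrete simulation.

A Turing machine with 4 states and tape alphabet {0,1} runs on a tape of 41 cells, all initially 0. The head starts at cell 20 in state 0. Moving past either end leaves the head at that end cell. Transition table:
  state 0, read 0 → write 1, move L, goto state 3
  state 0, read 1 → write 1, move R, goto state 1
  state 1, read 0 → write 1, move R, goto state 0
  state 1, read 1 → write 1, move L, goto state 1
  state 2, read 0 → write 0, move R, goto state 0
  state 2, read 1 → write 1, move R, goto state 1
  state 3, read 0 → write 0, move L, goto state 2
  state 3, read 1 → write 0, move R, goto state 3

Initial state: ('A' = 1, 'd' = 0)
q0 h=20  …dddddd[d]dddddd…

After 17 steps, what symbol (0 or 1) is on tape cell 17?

gen 0: q0 h=20  …dddddd[d]dddddd…
gen 1: q3 h=19  …dddddd[d]Addddd…
gen 2: q2 h=18  …dddddd[d]dAdddd…
gen 3: q0 h=19  …dddddd[d]Addddd…
gen 4: q3 h=18  …dddddd[d]AAdddd…
gen 5: q2 h=17  …dddddd[d]dAAddd…
gen 6: q0 h=18  …dddddd[d]AAdddd…
gen 7: q3 h=17  …dddddd[d]AAAddd…
gen 8: q2 h=16  …dddddd[d]dAAAdd…
gen 9: q0 h=17  …dddddd[d]AAAddd…
gen 10: q3 h=16  …dddddd[d]AAAAdd…
gen 11: q2 h=15  …dddddd[d]dAAAAd…
gen 12: q0 h=16  …dddddd[d]AAAAdd…
gen 13: q3 h=15  …dddddd[d]AAAAAd…
gen 14: q2 h=14  …dddddd[d]dAAAAA…
gen 15: q0 h=15  …dddddd[d]AAAAAd…
gen 16: q3 h=14  …dddddd[d]AAAAAA…
gen 17: q2 h=13  …dddddd[d]dAAAAA…

1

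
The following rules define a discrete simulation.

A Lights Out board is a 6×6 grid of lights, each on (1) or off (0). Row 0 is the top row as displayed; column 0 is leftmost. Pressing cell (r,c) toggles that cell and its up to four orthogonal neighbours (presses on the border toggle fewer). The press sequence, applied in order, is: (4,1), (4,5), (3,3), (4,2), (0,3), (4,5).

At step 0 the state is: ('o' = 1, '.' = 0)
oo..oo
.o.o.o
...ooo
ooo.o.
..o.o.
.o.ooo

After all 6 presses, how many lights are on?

step 0: oo..oo
.o.o.o
...ooo
ooo.o.
..o.o.
.o.ooo
step 1: oo..oo
.o.o.o
...ooo
o.o.o.
oo..o.
...ooo
step 2: oo..oo
.o.o.o
...ooo
o.o.oo
oo...o
...oo.
step 3: oo..oo
.o.o.o
....oo
o..o.o
oo.o.o
...oo.
step 4: oo..oo
.o.o.o
....oo
o.oo.o
o.o..o
..ooo.
step 5: oooo.o
.o...o
....oo
o.oo.o
o.o..o
..ooo.
step 6: oooo.o
.o...o
....oo
o.oo..
o.o.o.
..oooo

19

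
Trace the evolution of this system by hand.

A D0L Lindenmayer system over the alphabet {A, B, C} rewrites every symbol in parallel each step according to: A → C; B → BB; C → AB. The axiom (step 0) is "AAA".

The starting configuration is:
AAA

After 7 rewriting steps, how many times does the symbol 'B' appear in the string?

step 0: AAA
step 1: CCC
step 2: ABABAB
step 3: CBBCBBCBB
step 4: ABBBBBABBBBBABBBBB
step 5: CBBBBBBBBBBCBBBBBBBBBBCBBBBBBBBBB
step 6: ABBBBBBBBBBBBBBBBBBBBBABBBBBBBBBBBBBBBBBBBBBABBBBBBBBBBBBBBBBBBBBB
step 7: CBBBBBBBBBBBBBBBBBBBBBBBBBBBBBBBBBBBBBBBBBBCBBBBBBBBBBBBBB…BBBBBBBBBBBBBBBCBBBBBBBBBBBBBBBBBBBBBBBBBBBBBBBBBBBBBBBBBB  (len 129)

126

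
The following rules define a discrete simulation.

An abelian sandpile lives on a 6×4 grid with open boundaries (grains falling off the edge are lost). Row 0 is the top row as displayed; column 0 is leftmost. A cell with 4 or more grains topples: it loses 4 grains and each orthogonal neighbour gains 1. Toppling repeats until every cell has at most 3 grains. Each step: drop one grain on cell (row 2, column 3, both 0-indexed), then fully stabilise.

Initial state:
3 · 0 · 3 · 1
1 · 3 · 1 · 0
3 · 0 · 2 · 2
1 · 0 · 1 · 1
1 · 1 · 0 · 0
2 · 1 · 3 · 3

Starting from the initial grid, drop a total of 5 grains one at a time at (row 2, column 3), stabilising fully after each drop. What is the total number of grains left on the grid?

37

[0] 3 · 0 · 3 · 1
1 · 3 · 1 · 0
3 · 0 · 2 · 2
1 · 0 · 1 · 1
1 · 1 · 0 · 0
2 · 1 · 3 · 3
[1] 3 · 0 · 3 · 1
1 · 3 · 1 · 0
3 · 0 · 2 · 3
1 · 0 · 1 · 1
1 · 1 · 0 · 0
2 · 1 · 3 · 3
[2] 3 · 0 · 3 · 1
1 · 3 · 1 · 1
3 · 0 · 3 · 0
1 · 0 · 1 · 2
1 · 1 · 0 · 0
2 · 1 · 3 · 3
[3] 3 · 0 · 3 · 1
1 · 3 · 1 · 1
3 · 0 · 3 · 1
1 · 0 · 1 · 2
1 · 1 · 0 · 0
2 · 1 · 3 · 3
[4] 3 · 0 · 3 · 1
1 · 3 · 1 · 1
3 · 0 · 3 · 2
1 · 0 · 1 · 2
1 · 1 · 0 · 0
2 · 1 · 3 · 3
[5] 3 · 0 · 3 · 1
1 · 3 · 1 · 1
3 · 0 · 3 · 3
1 · 0 · 1 · 2
1 · 1 · 0 · 0
2 · 1 · 3 · 3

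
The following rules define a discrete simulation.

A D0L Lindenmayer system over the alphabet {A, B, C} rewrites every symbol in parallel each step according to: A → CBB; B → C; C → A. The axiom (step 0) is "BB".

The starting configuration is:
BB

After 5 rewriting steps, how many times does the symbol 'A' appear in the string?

k=0  BB
k=1  CC
k=2  AA
k=3  CBBCBB
k=4  ACCACC
k=5  CBBAACBBAA

4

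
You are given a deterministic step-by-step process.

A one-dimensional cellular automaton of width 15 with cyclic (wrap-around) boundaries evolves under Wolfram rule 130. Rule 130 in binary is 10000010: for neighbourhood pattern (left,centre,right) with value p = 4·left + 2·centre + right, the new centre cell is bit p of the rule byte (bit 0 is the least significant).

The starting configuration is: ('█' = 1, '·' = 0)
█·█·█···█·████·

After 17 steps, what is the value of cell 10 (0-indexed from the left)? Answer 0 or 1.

1

k=0  █·█·█···█·████·
k=1  ·······█···██··
k=2  ······█···█····
k=3  ·····█···█·····
k=4  ····█···█······
k=5  ···█···█·······
k=6  ··█···█········
k=7  ·█···█·········
k=8  █···█··········
k=9  ···█··········█
k=10  ··█··········█·
k=11  ·█··········█··
k=12  █··········█···
k=13  ··········█···█
k=14  ·········█···█·
k=15  ········█···█··
k=16  ·······█···█···
k=17  ······█···█····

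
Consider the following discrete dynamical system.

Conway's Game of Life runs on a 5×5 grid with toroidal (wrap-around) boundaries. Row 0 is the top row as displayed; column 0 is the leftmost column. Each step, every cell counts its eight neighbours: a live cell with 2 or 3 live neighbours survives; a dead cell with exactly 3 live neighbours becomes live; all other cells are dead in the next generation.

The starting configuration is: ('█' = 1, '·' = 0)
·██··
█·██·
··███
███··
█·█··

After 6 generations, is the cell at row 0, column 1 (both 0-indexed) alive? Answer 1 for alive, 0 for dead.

t=0: ·██··
█·██·
··███
███··
█·█··
t=1: █···█
█····
·····
█····
█··█·
t=2: ██···
█···█
·····
····█
██···
t=3: ·····
██··█
█···█
█····
·█··█
t=4: ·█··█
·█··█
·····
·█···
█····
t=5: ·█··█
·····
█····
·····
██···
t=6: ·█···
█····
·····
██···
██···

1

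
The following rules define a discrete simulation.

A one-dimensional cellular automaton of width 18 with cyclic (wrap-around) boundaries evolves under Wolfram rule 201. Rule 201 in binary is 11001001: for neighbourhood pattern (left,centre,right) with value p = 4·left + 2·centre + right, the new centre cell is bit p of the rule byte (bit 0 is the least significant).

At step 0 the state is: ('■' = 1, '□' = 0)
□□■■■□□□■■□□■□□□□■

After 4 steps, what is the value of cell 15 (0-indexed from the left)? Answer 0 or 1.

1

0) □□■■■□□□■■□□■□□□□■
1) □□■■■□■□■■□□□□■■□□
2) ■□■■■□□□■■□■■□■■□■
3) ■□■■■□■□■■□■■□■■□■
4) ■□■■■□□□■■□■■□■■□■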